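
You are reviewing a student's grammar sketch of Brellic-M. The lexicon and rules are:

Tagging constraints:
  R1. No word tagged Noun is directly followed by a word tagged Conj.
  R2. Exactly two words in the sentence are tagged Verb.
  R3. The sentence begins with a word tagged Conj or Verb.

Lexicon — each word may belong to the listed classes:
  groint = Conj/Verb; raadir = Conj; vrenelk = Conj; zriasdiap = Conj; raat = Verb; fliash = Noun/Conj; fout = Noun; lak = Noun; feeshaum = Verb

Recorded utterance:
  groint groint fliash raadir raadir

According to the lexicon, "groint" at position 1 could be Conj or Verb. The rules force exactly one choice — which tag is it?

Candidates per position — 1:groint {Conj,Verb}; 2:groint {Conj,Verb}; 3:fliash {Noun,Conj}; 4:raadir {Conj}; 5:raadir {Conj}.
Position 1: Conj is ruled out by rule 2; that leaves Verb.
Position 2: Conj is ruled out by rule 2; that leaves Verb.
Position 3: Noun is ruled out by rule 1; that leaves Conj.
The only consistent sequence is: Verb Verb Conj Conj Conj.
Checking: rule 1 ok; rule 2 ok; rule 3 ok.

Verb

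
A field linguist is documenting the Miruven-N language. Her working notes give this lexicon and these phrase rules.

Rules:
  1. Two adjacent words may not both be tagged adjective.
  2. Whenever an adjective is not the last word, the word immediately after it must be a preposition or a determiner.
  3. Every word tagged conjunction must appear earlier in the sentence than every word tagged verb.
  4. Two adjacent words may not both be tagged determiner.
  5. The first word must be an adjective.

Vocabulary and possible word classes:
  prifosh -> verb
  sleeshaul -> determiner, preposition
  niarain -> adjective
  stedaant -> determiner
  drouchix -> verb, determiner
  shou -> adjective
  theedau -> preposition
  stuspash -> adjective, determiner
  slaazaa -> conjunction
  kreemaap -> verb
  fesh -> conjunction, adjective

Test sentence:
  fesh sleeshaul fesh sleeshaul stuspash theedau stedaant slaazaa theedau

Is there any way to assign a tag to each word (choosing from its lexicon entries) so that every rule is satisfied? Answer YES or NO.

YES

Candidates per position — 1:fesh {conjunction,adjective}; 2:sleeshaul {determiner,preposition}; 3:fesh {conjunction,adjective}; 4:sleeshaul {determiner,preposition}; 5:stuspash {adjective,determiner}; 6:theedau {preposition}; 7:stedaant {determiner}; 8:slaazaa {conjunction}; 9:theedau {preposition}.
One satisfying assignment: adjective determiner adjective preposition determiner preposition determiner conjunction preposition.
Verifying each rule — rule 1 satisfied; rule 2 satisfied; rule 3 satisfied; rule 4 satisfied; rule 5 satisfied.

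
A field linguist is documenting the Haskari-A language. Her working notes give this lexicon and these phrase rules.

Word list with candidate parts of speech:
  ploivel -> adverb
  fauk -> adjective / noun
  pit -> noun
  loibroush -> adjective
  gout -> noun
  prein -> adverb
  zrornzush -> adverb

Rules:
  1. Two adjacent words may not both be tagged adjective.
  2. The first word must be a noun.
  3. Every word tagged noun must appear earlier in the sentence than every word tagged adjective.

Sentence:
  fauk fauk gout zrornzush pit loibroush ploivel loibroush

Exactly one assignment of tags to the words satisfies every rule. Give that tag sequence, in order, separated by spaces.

noun noun noun adverb noun adjective adverb adjective

Candidates per position — 1:fauk {adjective,noun}; 2:fauk {adjective,noun}; 3:gout {noun}; 4:zrornzush {adverb}; 5:pit {noun}; 6:loibroush {adjective}; 7:ploivel {adverb}; 8:loibroush {adjective}.
At position 1, choosing adjective makes rule 2 impossible to satisfy; hence noun.
At position 2, choosing adjective makes rule 3 impossible to satisfy; hence noun.
The unique satisfying tagging is: noun noun noun adverb noun adjective adverb adjective.
Verifying each rule — rule 1 ok; rule 2 ok; rule 3 ok.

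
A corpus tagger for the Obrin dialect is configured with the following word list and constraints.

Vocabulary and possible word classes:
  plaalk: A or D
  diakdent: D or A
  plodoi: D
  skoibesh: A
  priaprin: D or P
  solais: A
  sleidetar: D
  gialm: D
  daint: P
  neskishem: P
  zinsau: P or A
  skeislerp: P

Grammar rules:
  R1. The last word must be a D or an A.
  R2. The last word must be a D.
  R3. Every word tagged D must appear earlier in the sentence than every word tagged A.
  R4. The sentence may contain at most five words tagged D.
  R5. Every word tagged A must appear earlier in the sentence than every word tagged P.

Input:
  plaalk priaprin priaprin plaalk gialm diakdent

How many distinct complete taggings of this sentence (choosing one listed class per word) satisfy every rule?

Candidates per position — 1:plaalk {A,D}; 2:priaprin {D,P}; 3:priaprin {D,P}; 4:plaalk {A,D}; 5:gialm {D}; 6:diakdent {D,A}.
There are 32 candidate sequences in total.
The sequences that satisfy every rule: D D P D D D; D P D D D D; D P P D D D.
Count = 3.

3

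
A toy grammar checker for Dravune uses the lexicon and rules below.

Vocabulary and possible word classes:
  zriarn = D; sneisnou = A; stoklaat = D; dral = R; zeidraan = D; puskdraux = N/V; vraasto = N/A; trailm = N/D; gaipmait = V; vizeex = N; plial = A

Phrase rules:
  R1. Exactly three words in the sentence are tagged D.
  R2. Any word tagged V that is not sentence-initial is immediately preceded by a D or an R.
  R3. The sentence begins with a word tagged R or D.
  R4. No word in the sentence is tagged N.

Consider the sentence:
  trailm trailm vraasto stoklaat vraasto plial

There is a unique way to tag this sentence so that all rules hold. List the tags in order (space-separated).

D D A D A A

Candidates per position — 1:trailm {N,D}; 2:trailm {N,D}; 3:vraasto {N,A}; 4:stoklaat {D}; 5:vraasto {N,A}; 6:plial {A}.
At position 1, choosing N makes rule 1 impossible to satisfy; hence D.
At position 2, choosing N makes rule 1 impossible to satisfy; hence D.
At position 3, choosing N makes rule 4 impossible to satisfy; hence A.
At position 5, choosing N makes rule 4 impossible to satisfy; hence A.
That leaves exactly one tagging: D D A D A A.
Verifying each rule — rule 1 satisfied; rule 2 satisfied; rule 3 satisfied; rule 4 satisfied.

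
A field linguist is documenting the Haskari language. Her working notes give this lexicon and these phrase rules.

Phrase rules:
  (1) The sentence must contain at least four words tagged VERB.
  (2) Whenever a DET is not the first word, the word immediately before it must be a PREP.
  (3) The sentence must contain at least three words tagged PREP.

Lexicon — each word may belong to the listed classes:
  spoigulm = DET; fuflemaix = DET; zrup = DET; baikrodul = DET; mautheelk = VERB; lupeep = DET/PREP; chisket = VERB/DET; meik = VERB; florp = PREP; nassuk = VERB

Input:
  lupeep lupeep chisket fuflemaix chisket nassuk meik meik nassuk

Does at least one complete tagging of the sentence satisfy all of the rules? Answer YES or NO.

NO

Candidates per position — 1:lupeep {DET,PREP}; 2:lupeep {DET,PREP}; 3:chisket {VERB,DET}; 4:fuflemaix {DET}; 5:chisket {VERB,DET}; 6:nassuk {VERB}; 7:meik {VERB}; 8:meik {VERB}; 9:nassuk {VERB}.
Rule 2 cannot be satisfied by any choice of tags from the lexicon.
So there is no consistent tagging.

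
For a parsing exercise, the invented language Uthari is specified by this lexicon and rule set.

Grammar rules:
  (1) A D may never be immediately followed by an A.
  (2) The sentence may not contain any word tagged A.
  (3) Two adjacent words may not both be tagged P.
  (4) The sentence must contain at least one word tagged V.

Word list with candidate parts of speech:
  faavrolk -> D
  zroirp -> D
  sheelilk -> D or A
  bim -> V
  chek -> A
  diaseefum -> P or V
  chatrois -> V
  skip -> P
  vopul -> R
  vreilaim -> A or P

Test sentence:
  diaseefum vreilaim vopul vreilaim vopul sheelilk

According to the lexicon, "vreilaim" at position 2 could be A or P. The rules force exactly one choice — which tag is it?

P

Candidates per position — 1:diaseefum {P,V}; 2:vreilaim {A,P}; 3:vopul {R}; 4:vreilaim {A,P}; 5:vopul {R}; 6:sheelilk {D,A}.
Position 1: tagging it P would leave rule 4 unsatisfiable, so it must be V.
Position 2: tagging it A would leave rule 2 unsatisfiable, so it must be P.
Position 4: tagging it A would leave rule 2 unsatisfiable, so it must be P.
Position 6: tagging it A would leave rule 2 unsatisfiable, so it must be D.
The only consistent sequence is: V P R P R D.
Checking: rule 1 satisfied; rule 2 satisfied; rule 3 satisfied; rule 4 satisfied.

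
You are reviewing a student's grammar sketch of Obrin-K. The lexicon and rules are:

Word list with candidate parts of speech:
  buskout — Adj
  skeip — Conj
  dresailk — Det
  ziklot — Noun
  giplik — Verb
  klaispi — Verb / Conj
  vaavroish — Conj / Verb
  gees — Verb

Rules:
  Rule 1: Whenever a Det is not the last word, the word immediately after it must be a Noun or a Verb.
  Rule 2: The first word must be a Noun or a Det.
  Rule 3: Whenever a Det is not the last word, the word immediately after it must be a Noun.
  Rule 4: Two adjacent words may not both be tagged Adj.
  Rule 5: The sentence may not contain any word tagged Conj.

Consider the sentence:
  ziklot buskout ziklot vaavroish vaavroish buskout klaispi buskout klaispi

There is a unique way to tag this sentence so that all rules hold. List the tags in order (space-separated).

Noun Adj Noun Verb Verb Adj Verb Adj Verb

Candidates per position — 1:ziklot {Noun}; 2:buskout {Adj}; 3:ziklot {Noun}; 4:vaavroish {Conj,Verb}; 5:vaavroish {Conj,Verb}; 6:buskout {Adj}; 7:klaispi {Verb,Conj}; 8:buskout {Adj}; 9:klaispi {Verb,Conj}.
Position 4: Conj is ruled out by rule 5; that leaves Verb.
Position 5: Conj is ruled out by rule 5; that leaves Verb.
Position 7: Conj is ruled out by rule 5; that leaves Verb.
Position 9: Conj is ruled out by rule 5; that leaves Verb.
The unique satisfying tagging is: Noun Adj Noun Verb Verb Adj Verb Adj Verb.
Verifying each rule — rule 1 ok; rule 2 ok; rule 3 ok; rule 4 ok; rule 5 ok.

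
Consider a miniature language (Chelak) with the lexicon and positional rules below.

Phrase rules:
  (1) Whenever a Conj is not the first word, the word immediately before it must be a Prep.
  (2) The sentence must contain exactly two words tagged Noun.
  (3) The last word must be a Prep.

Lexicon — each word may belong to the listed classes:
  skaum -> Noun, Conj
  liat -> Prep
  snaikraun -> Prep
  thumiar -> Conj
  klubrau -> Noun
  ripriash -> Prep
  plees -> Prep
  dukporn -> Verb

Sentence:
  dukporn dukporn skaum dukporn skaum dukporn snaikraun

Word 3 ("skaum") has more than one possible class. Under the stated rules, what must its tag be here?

Noun

Candidates per position — 1:dukporn {Verb}; 2:dukporn {Verb}; 3:skaum {Noun,Conj}; 4:dukporn {Verb}; 5:skaum {Noun,Conj}; 6:dukporn {Verb}; 7:snaikraun {Prep}.
Position 3: Conj is ruled out by rule 1; that leaves Noun.
Position 5: Conj is ruled out by rule 1; that leaves Noun.
That leaves exactly one tagging: Verb Verb Noun Verb Noun Verb Prep.
Verifying each rule — rule 1 satisfied; rule 2 satisfied; rule 3 satisfied.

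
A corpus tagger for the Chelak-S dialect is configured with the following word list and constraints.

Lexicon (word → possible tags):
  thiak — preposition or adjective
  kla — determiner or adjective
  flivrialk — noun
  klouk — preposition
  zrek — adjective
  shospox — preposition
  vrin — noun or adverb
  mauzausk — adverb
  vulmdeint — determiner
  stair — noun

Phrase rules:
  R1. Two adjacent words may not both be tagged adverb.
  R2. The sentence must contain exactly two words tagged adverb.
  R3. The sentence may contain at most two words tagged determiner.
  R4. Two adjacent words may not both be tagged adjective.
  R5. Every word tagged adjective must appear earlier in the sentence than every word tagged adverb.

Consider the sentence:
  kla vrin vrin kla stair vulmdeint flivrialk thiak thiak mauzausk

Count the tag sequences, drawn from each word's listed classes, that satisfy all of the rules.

Candidates per position — 1:kla {determiner,adjective}; 2:vrin {noun,adverb}; 3:vrin {noun,adverb}; 4:kla {determiner,adjective}; 5:stair {noun}; 6:vulmdeint {determiner}; 7:flivrialk {noun}; 8:thiak {preposition,adjective}; 9:thiak {preposition,adjective}; 10:mauzausk {adverb}.
There are 64 candidate sequences in total.
The sequences that satisfy every rule: adjective noun adverb determiner noun determiner noun preposition preposition adverb; adjective adverb noun determiner noun determiner noun preposition preposition adverb.
Count = 2.

2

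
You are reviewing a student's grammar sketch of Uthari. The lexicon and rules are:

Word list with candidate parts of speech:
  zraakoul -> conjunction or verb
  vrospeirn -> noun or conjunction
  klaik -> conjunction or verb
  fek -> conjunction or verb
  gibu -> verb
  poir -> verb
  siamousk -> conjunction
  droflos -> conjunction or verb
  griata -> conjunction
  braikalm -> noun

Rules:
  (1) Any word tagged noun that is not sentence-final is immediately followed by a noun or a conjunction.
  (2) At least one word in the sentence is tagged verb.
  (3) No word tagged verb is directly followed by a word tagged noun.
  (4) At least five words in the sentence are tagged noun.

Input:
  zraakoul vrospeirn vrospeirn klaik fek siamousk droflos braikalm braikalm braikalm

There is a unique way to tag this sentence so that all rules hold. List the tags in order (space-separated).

conjunction noun noun conjunction verb conjunction conjunction noun noun noun

Candidates per position — 1:zraakoul {conjunction,verb}; 2:vrospeirn {noun,conjunction}; 3:vrospeirn {noun,conjunction}; 4:klaik {conjunction,verb}; 5:fek {conjunction,verb}; 6:siamousk {conjunction}; 7:droflos {conjunction,verb}; 8:braikalm {noun}; 9:braikalm {noun}; 10:braikalm {noun}.
At position 2, choosing conjunction makes rule 4 impossible to satisfy; hence noun.
At position 3, choosing conjunction makes rule 4 impossible to satisfy; hence noun.
At position 4, choosing verb makes rule 1 impossible to satisfy; hence conjunction.
At position 7, choosing verb makes rule 3 impossible to satisfy; hence conjunction.
At position 1, choosing verb makes rule 3 impossible to satisfy; hence conjunction.
At position 5, choosing conjunction makes rule 2 impossible to satisfy; hence verb.
The only consistent sequence is: conjunction noun noun conjunction verb conjunction conjunction noun noun noun.
Rule-by-rule: rule 1 holds; rule 2 holds; rule 3 holds; rule 4 holds.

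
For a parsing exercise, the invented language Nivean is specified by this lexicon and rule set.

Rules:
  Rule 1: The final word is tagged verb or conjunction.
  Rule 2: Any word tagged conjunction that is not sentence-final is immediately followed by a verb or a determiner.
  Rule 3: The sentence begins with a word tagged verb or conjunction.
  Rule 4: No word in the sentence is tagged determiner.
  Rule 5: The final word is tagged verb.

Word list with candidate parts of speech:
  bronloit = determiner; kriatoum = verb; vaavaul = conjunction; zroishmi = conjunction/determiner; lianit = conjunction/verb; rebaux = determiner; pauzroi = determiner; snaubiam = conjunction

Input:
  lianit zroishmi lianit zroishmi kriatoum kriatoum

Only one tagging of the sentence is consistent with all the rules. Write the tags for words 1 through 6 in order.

Candidates per position — 1:lianit {conjunction,verb}; 2:zroishmi {conjunction,determiner}; 3:lianit {conjunction,verb}; 4:zroishmi {conjunction,determiner}; 5:kriatoum {verb}; 6:kriatoum {verb}.
At position 2, choosing determiner makes rule 4 impossible to satisfy; hence conjunction.
At position 3, choosing conjunction makes rule 2 impossible to satisfy; hence verb.
At position 4, choosing determiner makes rule 4 impossible to satisfy; hence conjunction.
At position 1, choosing conjunction makes rule 2 impossible to satisfy; hence verb.
The only consistent sequence is: verb conjunction verb conjunction verb verb.
Checking: rule 1 ✓; rule 2 ✓; rule 3 ✓; rule 4 ✓; rule 5 ✓.

verb conjunction verb conjunction verb verb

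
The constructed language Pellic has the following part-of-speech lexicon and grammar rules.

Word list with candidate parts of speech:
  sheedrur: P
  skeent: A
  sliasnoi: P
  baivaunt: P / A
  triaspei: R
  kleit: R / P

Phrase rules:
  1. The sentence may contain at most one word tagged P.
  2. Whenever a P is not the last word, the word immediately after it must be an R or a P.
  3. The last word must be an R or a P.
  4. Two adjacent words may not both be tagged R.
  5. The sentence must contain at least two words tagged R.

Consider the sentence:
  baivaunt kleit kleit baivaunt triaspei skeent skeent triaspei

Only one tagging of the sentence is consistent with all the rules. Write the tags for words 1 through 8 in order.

A P R A R A A R

Candidates per position — 1:baivaunt {P,A}; 2:kleit {R,P}; 3:kleit {R,P}; 4:baivaunt {P,A}; 5:triaspei {R}; 6:skeent {A}; 7:skeent {A}; 8:triaspei {R}.
The remaining ambiguous positions (1, 2, 3, 4) are resolved jointly — only one combination satisfies every rule.
The only consistent sequence is: A P R A R A A R.
Check: rule 1 holds; rule 2 holds; rule 3 holds; rule 4 holds; rule 5 holds.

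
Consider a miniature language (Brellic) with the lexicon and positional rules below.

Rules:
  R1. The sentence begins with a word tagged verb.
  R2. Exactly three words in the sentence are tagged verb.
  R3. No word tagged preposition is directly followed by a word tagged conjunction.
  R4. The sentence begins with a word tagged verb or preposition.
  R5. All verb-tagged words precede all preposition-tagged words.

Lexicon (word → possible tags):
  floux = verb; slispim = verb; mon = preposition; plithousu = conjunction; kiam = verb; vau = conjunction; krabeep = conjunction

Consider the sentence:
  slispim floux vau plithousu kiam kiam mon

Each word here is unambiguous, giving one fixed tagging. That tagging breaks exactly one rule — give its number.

2

Fixed tagging: verb verb conjunction conjunction verb verb preposition.
Rule check: R1 holds, R2 violated, R3 holds, R4 holds, R5 holds.
Only rule 2 fails.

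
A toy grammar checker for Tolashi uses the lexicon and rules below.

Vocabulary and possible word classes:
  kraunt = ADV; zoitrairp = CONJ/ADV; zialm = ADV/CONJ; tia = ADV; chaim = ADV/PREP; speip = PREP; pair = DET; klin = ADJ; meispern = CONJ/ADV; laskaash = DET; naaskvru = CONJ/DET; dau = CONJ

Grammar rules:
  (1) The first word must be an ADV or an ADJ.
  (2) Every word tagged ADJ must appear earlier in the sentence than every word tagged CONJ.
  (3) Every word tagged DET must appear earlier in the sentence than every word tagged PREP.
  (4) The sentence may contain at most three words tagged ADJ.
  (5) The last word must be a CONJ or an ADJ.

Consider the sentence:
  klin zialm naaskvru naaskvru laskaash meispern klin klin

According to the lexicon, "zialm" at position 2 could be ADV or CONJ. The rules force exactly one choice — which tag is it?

Candidates per position — 1:klin {ADJ}; 2:zialm {ADV,CONJ}; 3:naaskvru {CONJ,DET}; 4:naaskvru {CONJ,DET}; 5:laskaash {DET}; 6:meispern {CONJ,ADV}; 7:klin {ADJ}; 8:klin {ADJ}.
Position 2: CONJ is ruled out by rule 2; that leaves ADV.
Position 3: CONJ is ruled out by rule 2; that leaves DET.
Position 4: CONJ is ruled out by rule 2; that leaves DET.
Position 6: CONJ is ruled out by rule 2; that leaves ADV.
So the tagging must be: ADJ ADV DET DET DET ADV ADJ ADJ.
Rule-by-rule: rule 1 ✓; rule 2 ✓; rule 3 ✓; rule 4 ✓; rule 5 ✓.

ADV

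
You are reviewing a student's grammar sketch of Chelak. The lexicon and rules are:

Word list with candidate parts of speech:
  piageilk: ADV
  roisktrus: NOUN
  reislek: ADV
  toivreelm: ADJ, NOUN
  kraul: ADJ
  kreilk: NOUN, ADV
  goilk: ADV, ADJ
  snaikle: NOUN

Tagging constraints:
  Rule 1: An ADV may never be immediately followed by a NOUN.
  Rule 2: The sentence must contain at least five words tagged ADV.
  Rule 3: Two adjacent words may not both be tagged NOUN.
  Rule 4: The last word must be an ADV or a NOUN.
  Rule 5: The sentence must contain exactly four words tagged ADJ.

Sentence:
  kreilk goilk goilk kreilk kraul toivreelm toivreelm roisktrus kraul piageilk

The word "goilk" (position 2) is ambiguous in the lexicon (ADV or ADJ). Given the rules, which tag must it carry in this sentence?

Candidates per position — 1:kreilk {NOUN,ADV}; 2:goilk {ADV,ADJ}; 3:goilk {ADV,ADJ}; 4:kreilk {NOUN,ADV}; 5:kraul {ADJ}; 6:toivreelm {ADJ,NOUN}; 7:toivreelm {ADJ,NOUN}; 8:roisktrus {NOUN}; 9:kraul {ADJ}; 10:piageilk {ADV}.
If word 1 were NOUN, no tagging could satisfy rule 2; so word 1 is ADV.
If word 2 were ADJ, no tagging could satisfy rule 2; so word 2 is ADV.
If word 3 were ADJ, no tagging could satisfy rule 2; so word 3 is ADV.
If word 4 were NOUN, no tagging could satisfy rule 1; so word 4 is ADV.
If word 6 were NOUN, no tagging could satisfy rule 5; so word 6 is ADJ.
If word 7 were NOUN, no tagging could satisfy rule 3; so word 7 is ADJ.
The unique satisfying tagging is: ADV ADV ADV ADV ADJ ADJ ADJ NOUN ADJ ADV.
Check: rule 1 ✓; rule 2 ✓; rule 3 ✓; rule 4 ✓; rule 5 ✓.

ADV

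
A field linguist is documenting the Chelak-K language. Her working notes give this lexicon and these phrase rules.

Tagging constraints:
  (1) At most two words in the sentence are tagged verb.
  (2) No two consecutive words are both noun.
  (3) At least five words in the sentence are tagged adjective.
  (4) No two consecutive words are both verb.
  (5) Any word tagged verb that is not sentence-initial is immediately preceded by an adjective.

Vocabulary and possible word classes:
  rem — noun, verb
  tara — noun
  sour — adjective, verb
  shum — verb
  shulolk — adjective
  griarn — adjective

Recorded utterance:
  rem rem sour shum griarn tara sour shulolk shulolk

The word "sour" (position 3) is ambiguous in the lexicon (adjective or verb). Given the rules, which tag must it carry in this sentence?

Candidates per position — 1:rem {noun,verb}; 2:rem {noun,verb}; 3:sour {adjective,verb}; 4:shum {verb}; 5:griarn {adjective}; 6:tara {noun}; 7:sour {adjective,verb}; 8:shulolk {adjective}; 9:shulolk {adjective}.
Word 2 cannot be verb — rule 5 would then fail for every completion. It is noun.
Word 3 cannot be verb — rule 3 would then fail for every completion. It is adjective.
Word 7 cannot be verb — rule 3 would then fail for every completion. It is adjective.
Word 1 cannot be noun — rule 2 would then fail for every completion. It is verb.
The unique satisfying tagging is: verb noun adjective verb adjective noun adjective adjective adjective.
Rule-by-rule: rule 1 ok; rule 2 ok; rule 3 ok; rule 4 ok; rule 5 ok.

adjective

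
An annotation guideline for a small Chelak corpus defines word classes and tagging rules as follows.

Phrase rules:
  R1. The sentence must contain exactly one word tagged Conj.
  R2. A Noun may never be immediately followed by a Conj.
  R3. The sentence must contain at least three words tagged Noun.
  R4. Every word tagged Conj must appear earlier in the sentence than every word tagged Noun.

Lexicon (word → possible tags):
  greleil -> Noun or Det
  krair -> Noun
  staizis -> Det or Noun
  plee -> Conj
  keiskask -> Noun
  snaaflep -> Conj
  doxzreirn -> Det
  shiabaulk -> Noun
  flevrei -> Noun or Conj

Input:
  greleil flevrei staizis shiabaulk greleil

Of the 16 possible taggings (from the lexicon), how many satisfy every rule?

1

Candidates per position — 1:greleil {Noun,Det}; 2:flevrei {Noun,Conj}; 3:staizis {Det,Noun}; 4:shiabaulk {Noun}; 5:greleil {Noun,Det}.
There are 16 candidate sequences in total.
The sequences that satisfy every rule: Det Conj Noun Noun Noun.
Count = 1.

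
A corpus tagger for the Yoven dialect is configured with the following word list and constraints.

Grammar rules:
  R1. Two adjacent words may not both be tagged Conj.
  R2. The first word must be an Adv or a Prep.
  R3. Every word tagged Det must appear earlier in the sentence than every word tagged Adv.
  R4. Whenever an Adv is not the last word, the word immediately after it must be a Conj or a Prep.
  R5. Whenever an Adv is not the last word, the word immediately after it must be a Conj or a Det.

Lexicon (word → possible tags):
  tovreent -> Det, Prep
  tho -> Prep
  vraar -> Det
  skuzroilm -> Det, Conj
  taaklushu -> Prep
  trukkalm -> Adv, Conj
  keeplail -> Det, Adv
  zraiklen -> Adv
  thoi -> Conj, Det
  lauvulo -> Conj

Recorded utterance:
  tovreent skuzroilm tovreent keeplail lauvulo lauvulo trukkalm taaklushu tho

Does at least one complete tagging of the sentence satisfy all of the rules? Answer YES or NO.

Candidates per position — 1:tovreent {Det,Prep}; 2:skuzroilm {Det,Conj}; 3:tovreent {Det,Prep}; 4:keeplail {Det,Adv}; 5:lauvulo {Conj}; 6:lauvulo {Conj}; 7:trukkalm {Adv,Conj}; 8:taaklushu {Prep}; 9:tho {Prep}.
Rule 1 cannot be satisfied by any choice of tags from the lexicon.
So there is no consistent tagging.

NO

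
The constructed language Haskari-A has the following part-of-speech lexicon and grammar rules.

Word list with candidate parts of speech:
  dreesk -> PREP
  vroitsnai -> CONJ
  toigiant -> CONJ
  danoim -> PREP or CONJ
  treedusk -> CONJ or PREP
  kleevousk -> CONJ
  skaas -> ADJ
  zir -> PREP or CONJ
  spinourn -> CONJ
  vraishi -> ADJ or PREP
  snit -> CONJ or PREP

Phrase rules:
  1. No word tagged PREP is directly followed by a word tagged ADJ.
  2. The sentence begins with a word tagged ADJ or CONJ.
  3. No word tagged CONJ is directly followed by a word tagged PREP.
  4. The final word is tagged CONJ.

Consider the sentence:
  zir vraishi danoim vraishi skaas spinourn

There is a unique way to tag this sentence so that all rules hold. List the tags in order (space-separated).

Candidates per position — 1:zir {PREP,CONJ}; 2:vraishi {ADJ,PREP}; 3:danoim {PREP,CONJ}; 4:vraishi {ADJ,PREP}; 5:skaas {ADJ}; 6:spinourn {CONJ}.
If word 1 were PREP, no tagging could satisfy rule 2; so word 1 is CONJ.
If word 2 were PREP, no tagging could satisfy rule 3; so word 2 is ADJ.
If word 3 were PREP, no tagging could satisfy rule 1; so word 3 is CONJ.
If word 4 were PREP, no tagging could satisfy rule 1; so word 4 is ADJ.
That leaves exactly one tagging: CONJ ADJ CONJ ADJ ADJ CONJ.
Checking: rule 1 ok; rule 2 ok; rule 3 ok; rule 4 ok.

CONJ ADJ CONJ ADJ ADJ CONJ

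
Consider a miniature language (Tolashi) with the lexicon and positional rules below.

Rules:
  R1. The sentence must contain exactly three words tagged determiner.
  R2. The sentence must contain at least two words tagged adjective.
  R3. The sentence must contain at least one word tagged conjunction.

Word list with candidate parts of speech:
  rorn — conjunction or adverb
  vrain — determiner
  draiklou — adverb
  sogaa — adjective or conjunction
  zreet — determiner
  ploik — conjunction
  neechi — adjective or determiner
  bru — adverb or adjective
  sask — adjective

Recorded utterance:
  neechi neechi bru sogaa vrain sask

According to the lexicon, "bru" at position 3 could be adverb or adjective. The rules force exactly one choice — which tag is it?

Candidates per position — 1:neechi {adjective,determiner}; 2:neechi {adjective,determiner}; 3:bru {adverb,adjective}; 4:sogaa {adjective,conjunction}; 5:vrain {determiner}; 6:sask {adjective}.
Position 1: adjective is ruled out by rule 1; that leaves determiner.
Position 2: adjective is ruled out by rule 1; that leaves determiner.
Position 4: adjective is ruled out by rule 3; that leaves conjunction.
Position 3: adverb is ruled out by rule 2; that leaves adjective.
The unique satisfying tagging is: determiner determiner adjective conjunction determiner adjective.
Check: rule 1 satisfied; rule 2 satisfied; rule 3 satisfied.

adjective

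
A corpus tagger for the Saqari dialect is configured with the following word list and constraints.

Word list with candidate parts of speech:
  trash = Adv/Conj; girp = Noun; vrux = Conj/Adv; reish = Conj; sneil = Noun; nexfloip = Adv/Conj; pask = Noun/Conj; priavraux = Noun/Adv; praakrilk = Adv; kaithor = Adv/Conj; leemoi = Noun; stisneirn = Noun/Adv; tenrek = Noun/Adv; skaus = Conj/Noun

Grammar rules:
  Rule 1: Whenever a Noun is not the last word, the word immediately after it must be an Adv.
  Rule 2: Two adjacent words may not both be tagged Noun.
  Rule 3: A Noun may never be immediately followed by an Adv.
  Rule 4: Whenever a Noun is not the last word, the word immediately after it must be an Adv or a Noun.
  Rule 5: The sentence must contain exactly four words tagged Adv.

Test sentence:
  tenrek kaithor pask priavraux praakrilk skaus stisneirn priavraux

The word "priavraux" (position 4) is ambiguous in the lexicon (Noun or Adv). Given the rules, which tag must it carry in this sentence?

Candidates per position — 1:tenrek {Noun,Adv}; 2:kaithor {Adv,Conj}; 3:pask {Noun,Conj}; 4:priavraux {Noun,Adv}; 5:praakrilk {Adv}; 6:skaus {Conj,Noun}; 7:stisneirn {Noun,Adv}; 8:priavraux {Noun,Adv}.
At position 3, choosing Noun makes rule 3 impossible to satisfy; hence Conj.
At position 4, choosing Noun makes rule 3 impossible to satisfy; hence Adv.
The remaining ambiguous positions (1, 2, 6, 7, 8) are resolved jointly — only one combination satisfies every rule.
So the tagging must be: Adv Conj Conj Adv Adv Conj Adv Noun.
Checking: rule 1 satisfied; rule 2 satisfied; rule 3 satisfied; rule 4 satisfied; rule 5 satisfied.

Adv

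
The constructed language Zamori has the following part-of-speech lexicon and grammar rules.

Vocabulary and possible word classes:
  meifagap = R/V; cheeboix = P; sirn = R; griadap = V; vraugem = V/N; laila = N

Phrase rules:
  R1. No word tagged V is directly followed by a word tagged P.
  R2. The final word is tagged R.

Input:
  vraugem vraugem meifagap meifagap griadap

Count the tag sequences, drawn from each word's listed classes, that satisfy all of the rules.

Candidates per position — 1:vraugem {V,N}; 2:vraugem {V,N}; 3:meifagap {R,V}; 4:meifagap {R,V}; 5:griadap {V}.
There are 16 candidate sequences in total.
Rule 2 cannot be satisfied by any choice of tags from the lexicon.
So there is no consistent tagging.
Count = 0.

0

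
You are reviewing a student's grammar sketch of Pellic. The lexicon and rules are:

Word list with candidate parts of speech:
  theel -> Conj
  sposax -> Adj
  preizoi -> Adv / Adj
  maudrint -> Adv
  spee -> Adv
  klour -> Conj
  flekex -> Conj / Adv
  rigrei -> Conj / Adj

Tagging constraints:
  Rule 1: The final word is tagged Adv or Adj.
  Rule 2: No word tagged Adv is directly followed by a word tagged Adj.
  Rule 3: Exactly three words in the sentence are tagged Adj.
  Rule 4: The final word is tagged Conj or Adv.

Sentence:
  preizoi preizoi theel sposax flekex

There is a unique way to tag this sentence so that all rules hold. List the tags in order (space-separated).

Adj Adj Conj Adj Adv

Candidates per position — 1:preizoi {Adv,Adj}; 2:preizoi {Adv,Adj}; 3:theel {Conj}; 4:sposax {Adj}; 5:flekex {Conj,Adv}.
Position 1: tagging it Adv would leave rule 3 unsatisfiable, so it must be Adj.
Position 2: tagging it Adv would leave rule 3 unsatisfiable, so it must be Adj.
Position 5: tagging it Conj would leave rule 1 unsatisfiable, so it must be Adv.
So the tagging must be: Adj Adj Conj Adj Adv.
Rule-by-rule: rule 1 satisfied; rule 2 satisfied; rule 3 satisfied; rule 4 satisfied.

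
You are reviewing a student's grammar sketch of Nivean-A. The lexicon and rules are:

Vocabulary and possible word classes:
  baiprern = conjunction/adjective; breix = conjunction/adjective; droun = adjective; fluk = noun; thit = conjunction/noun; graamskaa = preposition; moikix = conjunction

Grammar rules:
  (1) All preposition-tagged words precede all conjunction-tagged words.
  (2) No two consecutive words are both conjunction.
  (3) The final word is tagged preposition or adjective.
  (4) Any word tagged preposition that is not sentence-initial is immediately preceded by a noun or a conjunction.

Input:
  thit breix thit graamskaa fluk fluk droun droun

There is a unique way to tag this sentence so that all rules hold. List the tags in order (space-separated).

noun adjective noun preposition noun noun adjective adjective

Candidates per position — 1:thit {conjunction,noun}; 2:breix {conjunction,adjective}; 3:thit {conjunction,noun}; 4:graamskaa {preposition}; 5:fluk {noun}; 6:fluk {noun}; 7:droun {adjective}; 8:droun {adjective}.
If word 1 were conjunction, no tagging could satisfy rule 1; so word 1 is noun.
If word 2 were conjunction, no tagging could satisfy rule 1; so word 2 is adjective.
If word 3 were conjunction, no tagging could satisfy rule 1; so word 3 is noun.
The only consistent sequence is: noun adjective noun preposition noun noun adjective adjective.
Check: rule 1 holds; rule 2 holds; rule 3 holds; rule 4 holds.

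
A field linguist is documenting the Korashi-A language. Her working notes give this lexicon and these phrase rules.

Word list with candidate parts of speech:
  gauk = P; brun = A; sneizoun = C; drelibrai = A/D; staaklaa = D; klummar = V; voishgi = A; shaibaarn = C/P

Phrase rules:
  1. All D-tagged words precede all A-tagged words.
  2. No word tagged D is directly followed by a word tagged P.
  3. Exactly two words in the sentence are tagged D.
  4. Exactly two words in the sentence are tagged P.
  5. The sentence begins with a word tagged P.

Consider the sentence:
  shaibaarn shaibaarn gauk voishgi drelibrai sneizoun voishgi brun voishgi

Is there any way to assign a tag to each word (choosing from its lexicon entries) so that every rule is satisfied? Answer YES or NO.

Candidates per position — 1:shaibaarn {C,P}; 2:shaibaarn {C,P}; 3:gauk {P}; 4:voishgi {A}; 5:drelibrai {A,D}; 6:sneizoun {C}; 7:voishgi {A}; 8:brun {A}; 9:voishgi {A}.
Rule 3 cannot be satisfied by any choice of tags from the lexicon.
So there is no consistent tagging.

NO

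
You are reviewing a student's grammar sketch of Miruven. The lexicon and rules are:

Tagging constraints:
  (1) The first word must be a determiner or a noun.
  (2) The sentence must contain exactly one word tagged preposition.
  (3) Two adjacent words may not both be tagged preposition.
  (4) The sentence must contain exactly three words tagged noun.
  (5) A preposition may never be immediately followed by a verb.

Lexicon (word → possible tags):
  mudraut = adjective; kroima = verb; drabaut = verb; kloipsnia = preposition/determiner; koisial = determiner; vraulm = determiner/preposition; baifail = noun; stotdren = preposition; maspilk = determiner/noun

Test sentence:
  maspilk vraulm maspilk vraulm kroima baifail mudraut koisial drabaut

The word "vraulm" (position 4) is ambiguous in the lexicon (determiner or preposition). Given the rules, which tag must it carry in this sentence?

determiner

Candidates per position — 1:maspilk {determiner,noun}; 2:vraulm {determiner,preposition}; 3:maspilk {determiner,noun}; 4:vraulm {determiner,preposition}; 5:kroima {verb}; 6:baifail {noun}; 7:mudraut {adjective}; 8:koisial {determiner}; 9:drabaut {verb}.
Word 1 cannot be determiner — rule 4 would then fail for every completion. It is noun.
Word 3 cannot be determiner — rule 4 would then fail for every completion. It is noun.
Word 4 cannot be preposition — rule 5 would then fail for every completion. It is determiner.
Word 2 cannot be determiner — rule 2 would then fail for every completion. It is preposition.
The unique satisfying tagging is: noun preposition noun determiner verb noun adjective determiner verb.
Check: rule 1 ✓; rule 2 ✓; rule 3 ✓; rule 4 ✓; rule 5 ✓.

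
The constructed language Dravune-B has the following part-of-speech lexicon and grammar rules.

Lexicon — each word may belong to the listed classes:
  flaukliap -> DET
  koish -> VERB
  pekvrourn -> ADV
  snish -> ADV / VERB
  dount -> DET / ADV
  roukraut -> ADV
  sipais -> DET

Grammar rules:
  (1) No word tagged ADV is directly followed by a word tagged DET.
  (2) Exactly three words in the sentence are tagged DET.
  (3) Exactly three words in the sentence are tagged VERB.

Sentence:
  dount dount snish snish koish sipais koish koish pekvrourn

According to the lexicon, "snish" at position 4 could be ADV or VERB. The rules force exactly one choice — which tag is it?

Candidates per position — 1:dount {DET,ADV}; 2:dount {DET,ADV}; 3:snish {ADV,VERB}; 4:snish {ADV,VERB}; 5:koish {VERB}; 6:sipais {DET}; 7:koish {VERB}; 8:koish {VERB}; 9:pekvrourn {ADV}.
Position 1: tagging it ADV would leave rule 2 unsatisfiable, so it must be DET.
Position 2: tagging it ADV would leave rule 2 unsatisfiable, so it must be DET.
Position 3: tagging it VERB would leave rule 3 unsatisfiable, so it must be ADV.
Position 4: tagging it VERB would leave rule 3 unsatisfiable, so it must be ADV.
That leaves exactly one tagging: DET DET ADV ADV VERB DET VERB VERB ADV.
Rule-by-rule: rule 1 ok; rule 2 ok; rule 3 ok.

ADV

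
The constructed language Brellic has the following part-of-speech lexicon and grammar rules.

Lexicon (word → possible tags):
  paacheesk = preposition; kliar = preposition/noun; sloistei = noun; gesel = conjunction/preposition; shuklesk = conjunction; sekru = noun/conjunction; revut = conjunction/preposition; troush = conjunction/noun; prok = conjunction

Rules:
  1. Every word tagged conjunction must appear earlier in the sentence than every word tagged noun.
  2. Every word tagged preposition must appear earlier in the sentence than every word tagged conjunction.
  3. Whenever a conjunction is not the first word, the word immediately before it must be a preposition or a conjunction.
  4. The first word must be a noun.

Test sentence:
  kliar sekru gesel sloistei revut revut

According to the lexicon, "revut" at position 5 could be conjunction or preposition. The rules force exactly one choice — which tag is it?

Candidates per position — 1:kliar {preposition,noun}; 2:sekru {noun,conjunction}; 3:gesel {conjunction,preposition}; 4:sloistei {noun}; 5:revut {conjunction,preposition}; 6:revut {conjunction,preposition}.
Word 1 cannot be preposition — rule 4 would then fail for every completion. It is noun.
Word 2 cannot be conjunction — rule 1 would then fail for every completion. It is noun.
Word 3 cannot be conjunction — rule 1 would then fail for every completion. It is preposition.
Word 5 cannot be conjunction — rule 1 would then fail for every completion. It is preposition.
Word 6 cannot be conjunction — rule 1 would then fail for every completion. It is preposition.
That leaves exactly one tagging: noun noun preposition noun preposition preposition.
Checking: rule 1 holds; rule 2 holds; rule 3 holds; rule 4 holds.

preposition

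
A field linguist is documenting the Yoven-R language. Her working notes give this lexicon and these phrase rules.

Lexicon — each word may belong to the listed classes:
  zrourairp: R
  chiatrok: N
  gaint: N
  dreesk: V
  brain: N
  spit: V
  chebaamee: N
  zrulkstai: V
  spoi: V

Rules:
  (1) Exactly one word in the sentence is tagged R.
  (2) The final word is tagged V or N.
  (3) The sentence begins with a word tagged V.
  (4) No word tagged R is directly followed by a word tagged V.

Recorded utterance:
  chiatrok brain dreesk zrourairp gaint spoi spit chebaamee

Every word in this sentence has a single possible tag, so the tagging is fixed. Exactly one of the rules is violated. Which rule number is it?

Fixed tagging: N N V R N V V N.
Applying the rules: R1 ok, R2 ok, R3 fails, R4 ok.
Only rule 3 fails.

3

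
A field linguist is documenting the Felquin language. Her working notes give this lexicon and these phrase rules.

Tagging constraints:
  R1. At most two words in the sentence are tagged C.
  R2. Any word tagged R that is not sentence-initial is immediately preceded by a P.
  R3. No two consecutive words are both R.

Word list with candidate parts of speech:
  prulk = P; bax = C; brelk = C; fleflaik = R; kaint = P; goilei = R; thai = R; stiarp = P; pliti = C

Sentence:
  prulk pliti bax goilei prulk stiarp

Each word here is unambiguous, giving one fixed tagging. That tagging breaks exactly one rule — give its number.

Fixed tagging: P C C R P P.
Checking each rule: R1 holds, R2 violated, R3 holds.
Only rule 2 fails.

2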